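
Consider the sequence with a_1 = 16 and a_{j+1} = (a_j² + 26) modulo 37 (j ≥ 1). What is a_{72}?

Listing terms: a_1 = 16, a_2 = 23, a_3 = 0, a_4 = 26, a_5 = 36, a_6 = 27, a_7 = 15, a_8 = 29, a_9 = 16.
Since a_9 = a_1 = 16, the sequence is periodic with period 8.
So a_{72} = a_{1 + ((72-1) mod 8)} = a_8 = 29.

29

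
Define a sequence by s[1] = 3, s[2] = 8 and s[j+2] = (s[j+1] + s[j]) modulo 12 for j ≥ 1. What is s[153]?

Computing terms: s[1] = 3,  s[2] = 8,  s[3] = 11,  s[4] = 7,  s[5] = 6,  s[6] = 1,  s[7] = 7,  s[8] = 8,  s[9] = 3,  s[10] = 11,  s[11] = 2,  s[12] = 1,  s[13] = 3,  s[14] = 4,  s[15] = 7,  s[16] = 11,  s[17] = 6,  s[18] = 5,  s[19] = 11,  s[20] = 4,  s[21] = 3,  s[22] = 7,  s[23] = 10,  s[24] = 5,  s[25] = 3,  s[26] = 8.
Since (s[25], s[26]) = (s[1], s[2]) = (3, 8) (two consecutive terms determine the rest), the sequence is periodic with period 24.
(153 - 1) mod 24 = 8, so s[153] = s[9] = 3.

3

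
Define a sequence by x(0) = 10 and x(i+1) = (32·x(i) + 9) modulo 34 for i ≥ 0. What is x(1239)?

25

Computing terms: x(0) = 10; x(1) = 23; x(2) = 31; x(3) = 15; x(4) = 13; x(5) = 17; x(6) = 9; x(7) = 25; x(8) = 27; x(9) = 23.
Since x(9) = x(1) = 23, the sequence is eventually periodic: after a pre-period of length 1 it cycles with period 8.
For i ≥ 1, x(i) depends only on (i - 1) mod 8. (1239 - 1) mod 8 = 6, so x(1239) = x(7) = 25.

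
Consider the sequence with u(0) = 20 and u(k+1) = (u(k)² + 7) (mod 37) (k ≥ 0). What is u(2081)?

11

We have u(0) = 20, u(1) = 0, u(2) = 7, u(3) = 19, u(4) = 35, u(5) = 11, u(6) = 17, u(7) = 0.
Since u(7) = u(1) = 0, the sequence is eventually periodic: after a pre-period of length 1 it cycles with period 6.
For k ≥ 1, u(k) depends only on (k - 1) mod 6. (2081 - 1) mod 6 = 4, so u(2081) = u(5) = 11.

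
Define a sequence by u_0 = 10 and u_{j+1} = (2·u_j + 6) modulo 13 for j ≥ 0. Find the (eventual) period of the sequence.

12

u_0 = 10,  u_1 = 0,  u_2 = 6,  u_3 = 5,  u_4 = 3,  u_5 = 12,  u_6 = 4,  u_7 = 1,  u_8 = 8,  u_9 = 9,  u_{10} = 11,  u_{11} = 2,  u_{12} = 10.
The sequence repeats with period 12.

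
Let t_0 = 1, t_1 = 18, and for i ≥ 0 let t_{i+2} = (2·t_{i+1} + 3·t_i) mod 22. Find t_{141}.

t_0 = 1,  t_1 = 18,  t_2 = 17,  t_3 = 0,  t_4 = 7,  t_5 = 14,  t_6 = 5,  t_7 = 8,  t_8 = 9,  t_9 = 20,  t_{10} = 1,  t_{11} = 18.
Since (t_{10}, t_{11}) = (t_0, t_1) = (1, 18) (two consecutive terms determine the rest), the sequence is periodic with period 10.
So t_{141} = t_{0 + ((141-0) mod 10)} = t_1 = 18.

18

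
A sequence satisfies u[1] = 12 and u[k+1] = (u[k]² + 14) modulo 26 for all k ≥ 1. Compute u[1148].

We have u[1] = 12,  u[2] = 2,  u[3] = 18,  u[4] = 0,  u[5] = 14,  u[6] = 2.
Since u[6] = u[2] = 2, the sequence is eventually periodic: after a pre-period of length 1 it cycles with period 4.
For k ≥ 2, u[k] depends only on (k - 2) mod 4. (1148 - 2) mod 4 = 2, so u[1148] = u[4] = 0.

0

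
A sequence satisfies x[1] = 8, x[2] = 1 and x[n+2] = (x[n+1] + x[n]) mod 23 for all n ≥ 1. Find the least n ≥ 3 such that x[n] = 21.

Listing terms: x[1] = 8; x[2] = 1; x[3] = 9; x[4] = 10; x[5] = 19; x[6] = 6; x[7] = 2; x[8] = 8; x[9] = 10; x[10] = 18; x[11] = 5; x[12] = 0; x[13] = 5; x[14] = 5; x[15] = 10; x[16] = 15; x[17] = 2; x[18] = 17; x[19] = 19; x[20] = 13; x[21] = 9; x[22] = 22; x[23] = 8; x[24] = 7; x[25] = 15; x[26] = 22; x[27] = 14; x[28] = 13; x[29] = 4; x[30] = 17; x[31] = 21; x[32] = 15; x[33] = 13; x[34] = 5; x[35] = 18; x[36] = 0; x[37] = 18; x[38] = 18; x[39] = 13; x[40] = 8; x[41] = 21; x[42] = 6; x[43] = 4; x[44] = 10; x[45] = 14; x[46] = 1; x[47] = 15; x[48] = 16; x[49] = 8; x[50] = 1.
The sequence repeats with period 48.
The value 21 first appears (with n ≥ 3) at x[31].

31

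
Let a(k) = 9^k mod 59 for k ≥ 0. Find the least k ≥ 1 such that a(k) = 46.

a(0) = 1,  a(1) = 9,  a(2) = 22,  a(3) = 21,  a(4) = 12,  a(5) = 49,  a(6) = 28,  a(7) = 16,  a(8) = 26,  a(9) = 57,  a(10) = 41,  a(11) = 15,  a(12) = 17,  a(13) = 35,  a(14) = 20,  a(15) = 3,  a(16) = 27,  a(17) = 7,  a(18) = 4,  a(19) = 36,  a(20) = 29,  a(21) = 25,  a(22) = 48,  a(23) = 19,  a(24) = 53,  a(25) = 5,  a(26) = 45,  a(27) = 51,  a(28) = 46,  a(29) = 1.
Since a(29) = a(0) = 1, the sequence is periodic with period 29.
The value 46 first appears (with k ≥ 1) at a(28).

28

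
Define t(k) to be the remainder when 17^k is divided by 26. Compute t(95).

t(0) = 1,  t(1) = 17,  t(2) = 3,  t(3) = 25,  t(4) = 9,  t(5) = 23,  t(6) = 1.
The sequence repeats with period 6.
(95 - 0) mod 6 = 5, so t(95) = t(5) = 23.

23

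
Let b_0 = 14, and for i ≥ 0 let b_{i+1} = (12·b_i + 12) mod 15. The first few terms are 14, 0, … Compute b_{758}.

Listing terms: b_0 = 14,  b_1 = 0,  b_2 = 12,  b_3 = 6,  b_4 = 9,  b_5 = 0.
Since b_5 = b_1 = 0, the sequence is eventually periodic: after a pre-period of length 1 it cycles with period 4.
For i ≥ 1, b_i depends only on (i - 1) mod 4. (758 - 1) mod 4 = 1, so b_{758} = b_2 = 12.

12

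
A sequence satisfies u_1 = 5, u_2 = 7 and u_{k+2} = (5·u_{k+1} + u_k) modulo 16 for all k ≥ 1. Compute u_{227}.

7

Computing terms: u_1 = 5,  u_2 = 7,  u_3 = 8,  u_4 = 15,  u_5 = 3,  u_6 = 14,  u_7 = 9,  u_8 = 11,  u_9 = 0,  u_{10} = 11,  u_{11} = 7,  u_{12} = 14,  u_{13} = 13,  u_{14} = 15,  u_{15} = 8,  u_{16} = 7,  u_{17} = 11,  u_{18} = 14,  u_{19} = 1,  u_{20} = 3,  u_{21} = 0,  u_{22} = 3,  u_{23} = 15,  u_{24} = 14,  u_{25} = 5,  u_{26} = 7.
The sequence repeats with period 24.
So u_{227} = u_{1 + ((227-1) mod 24)} = u_{11} = 7.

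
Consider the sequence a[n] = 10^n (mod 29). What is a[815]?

a[1] = 10; a[2] = 13; a[3] = 14; a[4] = 24; a[5] = 8; a[6] = 22; a[7] = 17; a[8] = 25; a[9] = 18; a[10] = 6; a[11] = 2; a[12] = 20; a[13] = 26; a[14] = 28; a[15] = 19; a[16] = 16; a[17] = 15; a[18] = 5; a[19] = 21; a[20] = 7; a[21] = 12; a[22] = 4; a[23] = 11; a[24] = 23; a[25] = 27; a[26] = 9; a[27] = 3; a[28] = 1; a[29] = 10.
The sequence repeats with period 28.
(815 - 1) mod 28 = 2, so a[815] = a[3] = 14.

14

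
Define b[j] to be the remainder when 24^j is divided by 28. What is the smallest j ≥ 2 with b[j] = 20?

Listing terms: b[1] = 24, b[2] = 16, b[3] = 20, b[4] = 4, b[5] = 12, b[6] = 8, b[7] = 24.
Since b[7] = b[1] = 24, the sequence is periodic with period 6.
The value 20 first appears (with j ≥ 2) at b[3].

3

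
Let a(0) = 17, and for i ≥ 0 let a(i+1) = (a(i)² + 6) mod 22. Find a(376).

Computing terms: a(0) = 17, a(1) = 9, a(2) = 21, a(3) = 7, a(4) = 11, a(5) = 17.
Since a(5) = a(0) = 17, the sequence is periodic with period 5.
So a(376) = a(0 + ((376-0) mod 5)) = a(1) = 9.

9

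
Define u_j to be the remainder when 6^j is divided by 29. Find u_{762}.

u_1 = 6,  u_2 = 7,  u_3 = 13,  u_4 = 20,  u_5 = 4,  u_6 = 24,  u_7 = 28,  u_8 = 23,  u_9 = 22,  u_{10} = 16,  u_{11} = 9,  u_{12} = 25,  u_{13} = 5,  u_{14} = 1,  u_{15} = 6.
The sequence repeats with period 14.
So u_{762} = u_{1 + ((762-1) mod 14)} = u_6 = 24.

24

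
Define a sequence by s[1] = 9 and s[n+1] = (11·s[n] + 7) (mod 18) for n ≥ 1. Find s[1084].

4

Listing terms: s[1] = 9, s[2] = 16, s[3] = 3, s[4] = 4, s[5] = 15, s[6] = 10, s[7] = 9.
Since s[7] = s[1] = 9, the sequence is periodic with period 6.
So s[1084] = s[1 + ((1084-1) mod 6)] = s[4] = 4.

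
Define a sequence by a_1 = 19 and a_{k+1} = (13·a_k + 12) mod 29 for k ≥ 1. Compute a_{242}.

4

a_1 = 19, a_2 = 27, a_3 = 15, a_4 = 4, a_5 = 6, a_6 = 3, a_7 = 22, a_8 = 8, a_9 = 0, a_{10} = 12, a_{11} = 23, a_{12} = 21, a_{13} = 24, a_{14} = 5, a_{15} = 19.
The sequence repeats with period 14.
So a_{242} = a_{1 + ((242-1) mod 14)} = a_4 = 4.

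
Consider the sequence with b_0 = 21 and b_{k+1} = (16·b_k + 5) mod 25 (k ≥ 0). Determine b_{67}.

b_0 = 21,  b_1 = 16,  b_2 = 11,  b_3 = 6,  b_4 = 1,  b_5 = 21.
Since b_5 = b_0 = 21, the sequence is periodic with period 5.
So b_{67} = b_{0 + ((67-0) mod 5)} = b_2 = 11.

11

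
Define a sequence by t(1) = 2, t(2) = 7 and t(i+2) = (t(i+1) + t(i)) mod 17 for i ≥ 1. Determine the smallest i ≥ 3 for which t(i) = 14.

Computing terms: t(1) = 2, t(2) = 7, t(3) = 9, t(4) = 16, t(5) = 8, t(6) = 7, t(7) = 15, t(8) = 5, t(9) = 3, t(10) = 8, t(11) = 11, t(12) = 2, t(13) = 13, t(14) = 15, t(15) = 11, t(16) = 9, t(17) = 3, t(18) = 12, t(19) = 15, t(20) = 10, t(21) = 8, t(22) = 1, t(23) = 9, t(24) = 10, t(25) = 2, t(26) = 12, t(27) = 14, t(28) = 9, t(29) = 6, t(30) = 15, t(31) = 4, t(32) = 2, t(33) = 6, t(34) = 8, t(35) = 14, t(36) = 5, t(37) = 2, t(38) = 7.
The sequence repeats with period 36.
The value 14 first appears (with i ≥ 3) at t(27).

27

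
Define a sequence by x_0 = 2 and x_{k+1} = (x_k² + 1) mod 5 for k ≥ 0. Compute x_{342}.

2

Computing terms: x_0 = 2, x_1 = 0, x_2 = 1, x_3 = 2.
Since x_3 = x_0 = 2, the sequence is periodic with period 3.
(342 - 0) mod 3 = 0, so x_{342} = x_0 = 2.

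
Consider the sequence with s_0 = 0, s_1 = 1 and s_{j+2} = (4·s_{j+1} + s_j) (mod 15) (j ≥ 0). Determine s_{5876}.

3

s_0 = 0; s_1 = 1; s_2 = 4; s_3 = 2; s_4 = 12; s_5 = 5; s_6 = 2; s_7 = 13; s_8 = 9; s_9 = 4; s_{10} = 10; s_{11} = 14; s_{12} = 6; s_{13} = 8; s_{14} = 8; s_{15} = 10; s_{16} = 3; s_{17} = 7; s_{18} = 1; s_{19} = 11; s_{20} = 0; s_{21} = 11; s_{22} = 14; s_{23} = 7; s_{24} = 12; s_{25} = 10; s_{26} = 7; s_{27} = 8; s_{28} = 9; s_{29} = 14; s_{30} = 5; s_{31} = 4; s_{32} = 6; s_{33} = 13; s_{34} = 13; s_{35} = 5; s_{36} = 3; s_{37} = 2; s_{38} = 11; s_{39} = 1; s_{40} = 0; s_{41} = 1.
The sequence repeats with period 40.
(5876 - 0) mod 40 = 36, so s_{5876} = s_{36} = 3.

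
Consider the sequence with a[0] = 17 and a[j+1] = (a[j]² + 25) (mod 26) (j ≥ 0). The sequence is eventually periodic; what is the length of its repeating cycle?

Listing terms: a[0] = 17; a[1] = 2; a[2] = 3; a[3] = 8; a[4] = 11; a[5] = 16; a[6] = 21; a[7] = 24; a[8] = 3.
Since a[8] = a[2] = 3, the sequence is eventually periodic: after a pre-period of length 2 it cycles with period 6.

6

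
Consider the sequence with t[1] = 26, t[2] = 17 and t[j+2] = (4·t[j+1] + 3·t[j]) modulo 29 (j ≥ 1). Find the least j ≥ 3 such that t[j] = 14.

24

Listing terms: t[1] = 26,  t[2] = 17,  t[3] = 1,  t[4] = 26,  t[5] = 20,  t[6] = 13,  t[7] = 25,  t[8] = 23,  t[9] = 22,  t[10] = 12,  t[11] = 27,  t[12] = 28,  t[13] = 19,  t[14] = 15,  t[15] = 1,  t[16] = 20,  t[17] = 25,  t[18] = 15,  t[19] = 19,  t[20] = 5,  t[21] = 19,  t[22] = 4,  t[23] = 15,  t[24] = 14,  t[25] = 14,  t[26] = 11,  t[27] = 28,  t[28] = 0,  t[29] = 26,  t[30] = 17.
The sequence repeats with period 28.
The value 14 first appears (with j ≥ 3) at t[24].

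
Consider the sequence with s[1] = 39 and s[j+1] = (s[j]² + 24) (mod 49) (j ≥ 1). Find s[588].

Listing terms: s[1] = 39; s[2] = 26; s[3] = 14; s[4] = 24; s[5] = 12; s[6] = 21; s[7] = 24.
Since s[7] = s[4] = 24, the sequence is eventually periodic: after a pre-period of length 3 it cycles with period 3.
For j ≥ 4, s[j] depends only on (j - 4) mod 3. (588 - 4) mod 3 = 2, so s[588] = s[6] = 21.

21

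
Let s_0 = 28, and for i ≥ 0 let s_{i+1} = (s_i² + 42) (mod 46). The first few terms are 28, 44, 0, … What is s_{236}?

12

s_0 = 28; s_1 = 44; s_2 = 0; s_3 = 42; s_4 = 12; s_5 = 2; s_6 = 0.
Since s_6 = s_2 = 0, the sequence is eventually periodic: after a pre-period of length 2 it cycles with period 4.
For i ≥ 2, s_i depends only on (i - 2) mod 4. (236 - 2) mod 4 = 2, so s_{236} = s_4 = 12.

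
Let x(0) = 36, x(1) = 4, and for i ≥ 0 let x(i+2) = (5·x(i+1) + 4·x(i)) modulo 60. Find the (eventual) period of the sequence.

Computing terms: x(0) = 36,  x(1) = 4,  x(2) = 44,  x(3) = 56,  x(4) = 36,  x(5) = 44,  x(6) = 4,  x(7) = 16,  x(8) = 36,  x(9) = 4.
The sequence repeats with period 8.

8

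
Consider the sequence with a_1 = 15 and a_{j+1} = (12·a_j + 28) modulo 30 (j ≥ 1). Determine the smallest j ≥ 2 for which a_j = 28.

Computing terms: a_1 = 15,  a_2 = 28,  a_3 = 4,  a_4 = 16,  a_5 = 10,  a_6 = 28.
Since a_6 = a_2 = 28, the sequence is eventually periodic: after a pre-period of length 1 it cycles with period 4.
The value 28 first appears (with j ≥ 2) at a_2.

2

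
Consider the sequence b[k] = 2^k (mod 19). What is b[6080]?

6

Listing terms: b[1] = 2, b[2] = 4, b[3] = 8, b[4] = 16, b[5] = 13, b[6] = 7, b[7] = 14, b[8] = 9, b[9] = 18, b[10] = 17, b[11] = 15, b[12] = 11, b[13] = 3, b[14] = 6, b[15] = 12, b[16] = 5, b[17] = 10, b[18] = 1, b[19] = 2.
Since b[19] = b[1] = 2, the sequence is periodic with period 18.
So b[6080] = b[1 + ((6080-1) mod 18)] = b[14] = 6.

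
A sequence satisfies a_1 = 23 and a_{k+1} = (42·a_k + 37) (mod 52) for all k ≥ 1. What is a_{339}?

43

a_1 = 23, a_2 = 15, a_3 = 43, a_4 = 23.
The sequence repeats with period 3.
So a_{339} = a_{1 + ((339-1) mod 3)} = a_3 = 43.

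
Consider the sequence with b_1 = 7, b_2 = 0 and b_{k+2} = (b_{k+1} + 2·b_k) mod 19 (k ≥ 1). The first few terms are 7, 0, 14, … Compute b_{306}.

We have b_1 = 7,  b_2 = 0,  b_3 = 14,  b_4 = 14,  b_5 = 4,  b_6 = 13,  b_7 = 2,  b_8 = 9,  b_9 = 13,  b_{10} = 12,  b_{11} = 0,  b_{12} = 5,  b_{13} = 5,  b_{14} = 15,  b_{15} = 6,  b_{16} = 17,  b_{17} = 10,  b_{18} = 6,  b_{19} = 7,  b_{20} = 0.
Since (b_{19}, b_{20}) = (b_1, b_2) = (7, 0) (two consecutive terms determine the rest), the sequence is periodic with period 18.
So b_{306} = b_{1 + ((306-1) mod 18)} = b_{18} = 6.

6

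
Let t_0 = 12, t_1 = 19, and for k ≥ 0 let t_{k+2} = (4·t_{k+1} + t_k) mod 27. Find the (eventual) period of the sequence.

t_0 = 12; t_1 = 19; t_2 = 7; t_3 = 20; t_4 = 6; t_5 = 17; t_6 = 20; t_7 = 16; t_8 = 3; t_9 = 1; t_{10} = 7; t_{11} = 2; t_{12} = 15; t_{13} = 8; t_{14} = 20; t_{15} = 7; t_{16} = 21; t_{17} = 10; t_{18} = 7; t_{19} = 11; t_{20} = 24; t_{21} = 26; t_{22} = 20; t_{23} = 25; t_{24} = 12; t_{25} = 19.
Since (t_{24}, t_{25}) = (t_0, t_1) = (12, 19) (two consecutive terms determine the rest), the sequence is periodic with period 24.

24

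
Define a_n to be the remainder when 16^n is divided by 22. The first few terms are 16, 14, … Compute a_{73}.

Listing terms: a_1 = 16; a_2 = 14; a_3 = 4; a_4 = 20; a_5 = 12; a_6 = 16.
The sequence repeats with period 5.
So a_{73} = a_{1 + ((73-1) mod 5)} = a_3 = 4.

4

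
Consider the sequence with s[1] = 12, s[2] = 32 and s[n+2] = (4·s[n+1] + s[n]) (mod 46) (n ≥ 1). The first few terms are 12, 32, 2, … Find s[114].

We have s[1] = 12; s[2] = 32; s[3] = 2; s[4] = 40; s[5] = 24; s[6] = 44; s[7] = 16; s[8] = 16; s[9] = 34; s[10] = 14; s[11] = 44; s[12] = 6; s[13] = 22; s[14] = 2; s[15] = 30; s[16] = 30; s[17] = 12; s[18] = 32.
The sequence repeats with period 16.
So s[114] = s[1 + ((114-1) mod 16)] = s[2] = 32.

32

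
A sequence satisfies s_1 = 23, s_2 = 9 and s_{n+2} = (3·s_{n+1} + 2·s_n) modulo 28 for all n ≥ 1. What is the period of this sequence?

48

Computing terms: s_1 = 23; s_2 = 9; s_3 = 17; s_4 = 13; s_5 = 17; s_6 = 21; s_7 = 13; s_8 = 25; s_9 = 17; s_{10} = 17; s_{11} = 1; s_{12} = 9; s_{13} = 1; s_{14} = 21; s_{15} = 9; s_{16} = 13; s_{17} = 1; s_{18} = 1; s_{19} = 5; s_{20} = 17; s_{21} = 5; s_{22} = 21; s_{23} = 17; s_{24} = 9; s_{25} = 5; s_{26} = 5; s_{27} = 25; s_{28} = 1; s_{29} = 25; s_{30} = 21; s_{31} = 1; s_{32} = 17; s_{33} = 25; s_{34} = 25; s_{35} = 13; s_{36} = 5; s_{37} = 13; s_{38} = 21; s_{39} = 5; s_{40} = 1; s_{41} = 13; s_{42} = 13; s_{43} = 9; s_{44} = 25; s_{45} = 9; s_{46} = 21; s_{47} = 25; s_{48} = 5; s_{49} = 9; s_{50} = 9; s_{51} = 17.
Since (s_{50}, s_{51}) = (s_2, s_3) = (9, 17) (two consecutive terms determine the rest), the sequence is eventually periodic: after a pre-period of length 1 it cycles with period 48.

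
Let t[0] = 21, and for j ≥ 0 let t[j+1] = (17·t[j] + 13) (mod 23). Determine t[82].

4

Computing terms: t[0] = 21, t[1] = 2, t[2] = 1, t[3] = 7, t[4] = 17, t[5] = 3, t[6] = 18, t[7] = 20, t[8] = 8, t[9] = 11, t[10] = 16, t[11] = 9, t[12] = 5, t[13] = 6, t[14] = 0, t[15] = 13, t[16] = 4, t[17] = 12, t[18] = 10, t[19] = 22, t[20] = 19, t[21] = 14, t[22] = 21.
Since t[22] = t[0] = 21, the sequence is periodic with period 22.
(82 - 0) mod 22 = 16, so t[82] = t[16] = 4.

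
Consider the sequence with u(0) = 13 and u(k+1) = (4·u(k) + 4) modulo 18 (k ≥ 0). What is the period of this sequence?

9

Computing terms: u(0) = 13,  u(1) = 2,  u(2) = 12,  u(3) = 16,  u(4) = 14,  u(5) = 6,  u(6) = 10,  u(7) = 8,  u(8) = 0,  u(9) = 4,  u(10) = 2.
Since u(10) = u(1) = 2, the sequence is eventually periodic: after a pre-period of length 1 it cycles with period 9.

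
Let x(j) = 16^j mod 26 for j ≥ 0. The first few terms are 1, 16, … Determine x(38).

22

Computing terms: x(0) = 1, x(1) = 16, x(2) = 22, x(3) = 14, x(4) = 16.
Since x(4) = x(1) = 16, the sequence is eventually periodic: after a pre-period of length 1 it cycles with period 3.
For j ≥ 1, x(j) depends only on (j - 1) mod 3. (38 - 1) mod 3 = 1, so x(38) = x(2) = 22.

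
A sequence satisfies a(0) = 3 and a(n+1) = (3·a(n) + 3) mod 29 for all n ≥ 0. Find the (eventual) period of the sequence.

28

We have a(0) = 3,  a(1) = 12,  a(2) = 10,  a(3) = 4,  a(4) = 15,  a(5) = 19,  a(6) = 2,  a(7) = 9,  a(8) = 1,  a(9) = 6,  a(10) = 21,  a(11) = 8,  a(12) = 27,  a(13) = 26,  a(14) = 23,  a(15) = 14,  a(16) = 16,  a(17) = 22,  a(18) = 11,  a(19) = 7,  a(20) = 24,  a(21) = 17,  a(22) = 25,  a(23) = 20,  a(24) = 5,  a(25) = 18,  a(26) = 28,  a(27) = 0,  a(28) = 3.
The sequence repeats with period 28.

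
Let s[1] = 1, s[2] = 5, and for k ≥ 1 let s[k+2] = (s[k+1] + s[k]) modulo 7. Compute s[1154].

Computing terms: s[1] = 1; s[2] = 5; s[3] = 6; s[4] = 4; s[5] = 3; s[6] = 0; s[7] = 3; s[8] = 3; s[9] = 6; s[10] = 2; s[11] = 1; s[12] = 3; s[13] = 4; s[14] = 0; s[15] = 4; s[16] = 4; s[17] = 1; s[18] = 5.
Since (s[17], s[18]) = (s[1], s[2]) = (1, 5) (two consecutive terms determine the rest), the sequence is periodic with period 16.
(1154 - 1) mod 16 = 1, so s[1154] = s[2] = 5.

5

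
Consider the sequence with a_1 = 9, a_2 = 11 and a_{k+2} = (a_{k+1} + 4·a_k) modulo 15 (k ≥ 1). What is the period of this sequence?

We have a_1 = 9, a_2 = 11, a_3 = 2, a_4 = 1, a_5 = 9, a_6 = 13, a_7 = 4, a_8 = 11, a_9 = 12, a_{10} = 11, a_{11} = 14, a_{12} = 13, a_{13} = 9, a_{14} = 1, a_{15} = 7, a_{16} = 11, a_{17} = 9, a_{18} = 8, a_{19} = 14, a_{20} = 1, a_{21} = 12, a_{22} = 1, a_{23} = 4, a_{24} = 8, a_{25} = 9, a_{26} = 11.
Since (a_{25}, a_{26}) = (a_1, a_2) = (9, 11) (two consecutive terms determine the rest), the sequence is periodic with period 24.

24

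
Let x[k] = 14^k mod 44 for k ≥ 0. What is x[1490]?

Computing terms: x[0] = 1,  x[1] = 14,  x[2] = 20,  x[3] = 16,  x[4] = 4,  x[5] = 12,  x[6] = 36,  x[7] = 20.
Since x[7] = x[2] = 20, the sequence is eventually periodic: after a pre-period of length 2 it cycles with period 5.
For k ≥ 2, x[k] depends only on (k - 2) mod 5. (1490 - 2) mod 5 = 3, so x[1490] = x[5] = 12.

12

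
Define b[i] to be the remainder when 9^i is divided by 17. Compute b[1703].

Computing terms: b[1] = 9, b[2] = 13, b[3] = 15, b[4] = 16, b[5] = 8, b[6] = 4, b[7] = 2, b[8] = 1, b[9] = 9.
Since b[9] = b[1] = 9, the sequence is periodic with period 8.
So b[1703] = b[1 + ((1703-1) mod 8)] = b[7] = 2.

2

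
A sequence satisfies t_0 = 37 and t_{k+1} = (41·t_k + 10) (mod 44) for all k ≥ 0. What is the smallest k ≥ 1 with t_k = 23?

5

t_0 = 37,  t_1 = 31,  t_2 = 5,  t_3 = 39,  t_4 = 25,  t_5 = 23,  t_6 = 29,  t_7 = 11,  t_8 = 21,  t_9 = 35,  t_{10} = 37.
The sequence repeats with period 10.
The value 23 first appears (with k ≥ 1) at t_5.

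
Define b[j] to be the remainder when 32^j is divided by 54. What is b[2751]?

Computing terms: b[1] = 32; b[2] = 52; b[3] = 44; b[4] = 4; b[5] = 20; b[6] = 46; b[7] = 14; b[8] = 16; b[9] = 26; b[10] = 22; b[11] = 2; b[12] = 10; b[13] = 50; b[14] = 34; b[15] = 8; b[16] = 40; b[17] = 38; b[18] = 28; b[19] = 32.
The sequence repeats with period 18.
So b[2751] = b[1 + ((2751-1) mod 18)] = b[15] = 8.

8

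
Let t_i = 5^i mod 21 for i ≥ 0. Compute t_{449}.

We have t_0 = 1,  t_1 = 5,  t_2 = 4,  t_3 = 20,  t_4 = 16,  t_5 = 17,  t_6 = 1.
The sequence repeats with period 6.
So t_{449} = t_{0 + ((449-0) mod 6)} = t_5 = 17.

17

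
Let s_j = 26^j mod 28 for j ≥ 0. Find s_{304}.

Computing terms: s_0 = 1,  s_1 = 26,  s_2 = 4,  s_3 = 20,  s_4 = 16,  s_5 = 24,  s_6 = 8,  s_7 = 12,  s_8 = 4.
Since s_8 = s_2 = 4, the sequence is eventually periodic: after a pre-period of length 2 it cycles with period 6.
For j ≥ 2, s_j depends only on (j - 2) mod 6. (304 - 2) mod 6 = 2, so s_{304} = s_4 = 16.

16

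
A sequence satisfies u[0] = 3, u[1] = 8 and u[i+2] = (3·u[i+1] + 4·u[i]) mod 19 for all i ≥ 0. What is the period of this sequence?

We have u[0] = 3,  u[1] = 8,  u[2] = 17,  u[3] = 7,  u[4] = 13,  u[5] = 10,  u[6] = 6,  u[7] = 1,  u[8] = 8,  u[9] = 9,  u[10] = 2,  u[11] = 4,  u[12] = 1,  u[13] = 0,  u[14] = 4,  u[15] = 12,  u[16] = 14,  u[17] = 14,  u[18] = 3,  u[19] = 8.
The sequence repeats with period 18.

18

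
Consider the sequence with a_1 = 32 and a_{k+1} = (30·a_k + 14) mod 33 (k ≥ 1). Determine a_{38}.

Computing terms: a_1 = 32; a_2 = 17; a_3 = 29; a_4 = 26; a_5 = 2; a_6 = 8; a_7 = 23; a_8 = 11; a_9 = 14; a_{10} = 5; a_{11} = 32.
Since a_{11} = a_1 = 32, the sequence is periodic with period 10.
(38 - 1) mod 10 = 7, so a_{38} = a_8 = 11.

11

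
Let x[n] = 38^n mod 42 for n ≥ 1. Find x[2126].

16

x[1] = 38; x[2] = 16; x[3] = 20; x[4] = 4; x[5] = 26; x[6] = 22; x[7] = 38.
The sequence repeats with period 6.
(2126 - 1) mod 6 = 1, so x[2126] = x[2] = 16.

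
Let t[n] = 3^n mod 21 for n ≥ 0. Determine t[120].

We have t[0] = 1; t[1] = 3; t[2] = 9; t[3] = 6; t[4] = 18; t[5] = 12; t[6] = 15; t[7] = 3.
Since t[7] = t[1] = 3, the sequence is eventually periodic: after a pre-period of length 1 it cycles with period 6.
For n ≥ 1, t[n] depends only on (n - 1) mod 6. (120 - 1) mod 6 = 5, so t[120] = t[6] = 15.

15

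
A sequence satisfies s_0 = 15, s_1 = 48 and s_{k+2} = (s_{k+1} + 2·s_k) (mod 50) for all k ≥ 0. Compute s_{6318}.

Computing terms: s_0 = 15; s_1 = 48; s_2 = 28; s_3 = 24; s_4 = 30; s_5 = 28; s_6 = 38; s_7 = 44; s_8 = 20; s_9 = 8; s_{10} = 48; s_{11} = 14; s_{12} = 10; s_{13} = 38; s_{14} = 8; s_{15} = 34; s_{16} = 0; s_{17} = 18; s_{18} = 18; s_{19} = 4; s_{20} = 40; s_{21} = 48; s_{22} = 28.
Since (s_{21}, s_{22}) = (s_1, s_2) = (48, 28) (two consecutive terms determine the rest), the sequence is eventually periodic: after a pre-period of length 1 it cycles with period 20.
For k ≥ 1, s_k depends only on (k - 1) mod 20. (6318 - 1) mod 20 = 17, so s_{6318} = s_{18} = 18.

18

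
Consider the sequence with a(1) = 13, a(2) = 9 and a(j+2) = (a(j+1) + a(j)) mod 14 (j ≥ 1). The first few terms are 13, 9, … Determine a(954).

12

We have a(1) = 13, a(2) = 9, a(3) = 8, a(4) = 3, a(5) = 11, a(6) = 0, a(7) = 11, a(8) = 11, a(9) = 8, a(10) = 5, a(11) = 13, a(12) = 4, a(13) = 3, a(14) = 7, a(15) = 10, a(16) = 3, a(17) = 13, a(18) = 2, a(19) = 1, a(20) = 3, a(21) = 4, a(22) = 7, a(23) = 11, a(24) = 4, a(25) = 1, a(26) = 5, a(27) = 6, a(28) = 11, a(29) = 3, a(30) = 0, a(31) = 3, a(32) = 3, a(33) = 6, a(34) = 9, a(35) = 1, a(36) = 10, a(37) = 11, a(38) = 7, a(39) = 4, a(40) = 11, a(41) = 1, a(42) = 12, a(43) = 13, a(44) = 11, a(45) = 10, a(46) = 7, a(47) = 3, a(48) = 10, a(49) = 13, a(50) = 9.
The sequence repeats with period 48.
So a(954) = a(1 + ((954-1) mod 48)) = a(42) = 12.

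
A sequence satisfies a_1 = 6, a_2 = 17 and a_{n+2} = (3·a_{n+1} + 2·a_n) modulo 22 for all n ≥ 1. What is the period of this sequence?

a_1 = 6,  a_2 = 17,  a_3 = 19,  a_4 = 3,  a_5 = 3,  a_6 = 15,  a_7 = 7,  a_8 = 7,  a_9 = 13,  a_{10} = 9,  a_{11} = 9,  a_{12} = 1,  a_{13} = 21,  a_{14} = 21,  a_{15} = 17,  a_{16} = 5,  a_{17} = 5,  a_{18} = 3,  a_{19} = 19,  a_{20} = 19,  a_{21} = 7,  a_{22} = 15,  a_{23} = 15,  a_{24} = 9,  a_{25} = 13,  a_{26} = 13,  a_{27} = 21,  a_{28} = 1,  a_{29} = 1,  a_{30} = 5,  a_{31} = 17,  a_{32} = 17,  a_{33} = 19.
Since (a_{32}, a_{33}) = (a_2, a_3) = (17, 19) (two consecutive terms determine the rest), the sequence is eventually periodic: after a pre-period of length 1 it cycles with period 30.

30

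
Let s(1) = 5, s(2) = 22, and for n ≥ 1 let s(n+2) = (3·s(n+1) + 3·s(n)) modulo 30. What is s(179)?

6

Listing terms: s(1) = 5, s(2) = 22, s(3) = 21, s(4) = 9, s(5) = 0, s(6) = 27, s(7) = 21, s(8) = 24, s(9) = 15, s(10) = 27, s(11) = 6, s(12) = 9, s(13) = 15, s(14) = 12, s(15) = 21, s(16) = 9.
Since (s(15), s(16)) = (s(3), s(4)) = (21, 9) (two consecutive terms determine the rest), the sequence is eventually periodic: after a pre-period of length 2 it cycles with period 12.
For n ≥ 3, s(n) depends only on (n - 3) mod 12. (179 - 3) mod 12 = 8, so s(179) = s(11) = 6.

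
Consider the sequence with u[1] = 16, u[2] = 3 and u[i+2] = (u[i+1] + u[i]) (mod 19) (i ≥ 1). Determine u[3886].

15

We have u[1] = 16,  u[2] = 3,  u[3] = 0,  u[4] = 3,  u[5] = 3,  u[6] = 6,  u[7] = 9,  u[8] = 15,  u[9] = 5,  u[10] = 1,  u[11] = 6,  u[12] = 7,  u[13] = 13,  u[14] = 1,  u[15] = 14,  u[16] = 15,  u[17] = 10,  u[18] = 6,  u[19] = 16,  u[20] = 3.
Since (u[19], u[20]) = (u[1], u[2]) = (16, 3) (two consecutive terms determine the rest), the sequence is periodic with period 18.
So u[3886] = u[1 + ((3886-1) mod 18)] = u[16] = 15.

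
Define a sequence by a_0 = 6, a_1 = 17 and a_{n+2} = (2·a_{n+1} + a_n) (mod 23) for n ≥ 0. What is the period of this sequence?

Computing terms: a_0 = 6; a_1 = 17; a_2 = 17; a_3 = 5; a_4 = 4; a_5 = 13; a_6 = 7; a_7 = 4; a_8 = 15; a_9 = 11; a_{10} = 14; a_{11} = 16; a_{12} = 0; a_{13} = 16; a_{14} = 9; a_{15} = 11; a_{16} = 8; a_{17} = 4; a_{18} = 16; a_{19} = 13; a_{20} = 19; a_{21} = 5; a_{22} = 6; a_{23} = 17.
Since (a_{22}, a_{23}) = (a_0, a_1) = (6, 17) (two consecutive terms determine the rest), the sequence is periodic with period 22.

22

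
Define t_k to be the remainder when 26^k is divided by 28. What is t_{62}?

4

t_1 = 26,  t_2 = 4,  t_3 = 20,  t_4 = 16,  t_5 = 24,  t_6 = 8,  t_7 = 12,  t_8 = 4.
Since t_8 = t_2 = 4, the sequence is eventually periodic: after a pre-period of length 1 it cycles with period 6.
For k ≥ 2, t_k depends only on (k - 2) mod 6. (62 - 2) mod 6 = 0, so t_{62} = t_2 = 4.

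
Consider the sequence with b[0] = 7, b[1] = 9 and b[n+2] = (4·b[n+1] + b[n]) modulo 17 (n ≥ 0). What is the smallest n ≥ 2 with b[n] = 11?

3

b[0] = 7; b[1] = 9; b[2] = 9; b[3] = 11; b[4] = 2; b[5] = 2; b[6] = 10; b[7] = 8; b[8] = 8; b[9] = 6; b[10] = 15; b[11] = 15; b[12] = 7; b[13] = 9.
Since (b[12], b[13]) = (b[0], b[1]) = (7, 9) (two consecutive terms determine the rest), the sequence is periodic with period 12.
The value 11 first appears (with n ≥ 2) at b[3].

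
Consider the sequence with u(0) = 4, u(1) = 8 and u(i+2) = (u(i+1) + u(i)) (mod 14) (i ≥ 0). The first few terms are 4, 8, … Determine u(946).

Computing terms: u(0) = 4; u(1) = 8; u(2) = 12; u(3) = 6; u(4) = 4; u(5) = 10; u(6) = 0; u(7) = 10; u(8) = 10; u(9) = 6; u(10) = 2; u(11) = 8; u(12) = 10; u(13) = 4; u(14) = 0; u(15) = 4; u(16) = 4; u(17) = 8.
The sequence repeats with period 16.
(946 - 0) mod 16 = 2, so u(946) = u(2) = 12.

12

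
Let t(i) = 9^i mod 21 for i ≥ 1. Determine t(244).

9

We have t(1) = 9; t(2) = 18; t(3) = 15; t(4) = 9.
The sequence repeats with period 3.
(244 - 1) mod 3 = 0, so t(244) = t(1) = 9.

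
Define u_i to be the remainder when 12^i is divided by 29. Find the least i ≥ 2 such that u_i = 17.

u_1 = 12, u_2 = 28, u_3 = 17, u_4 = 1, u_5 = 12.
Since u_5 = u_1 = 12, the sequence is periodic with period 4.
The value 17 first appears (with i ≥ 2) at u_3.

3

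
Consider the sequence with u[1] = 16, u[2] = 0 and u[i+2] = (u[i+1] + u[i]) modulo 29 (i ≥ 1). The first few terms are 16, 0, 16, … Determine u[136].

17

We have u[1] = 16,  u[2] = 0,  u[3] = 16,  u[4] = 16,  u[5] = 3,  u[6] = 19,  u[7] = 22,  u[8] = 12,  u[9] = 5,  u[10] = 17,  u[11] = 22,  u[12] = 10,  u[13] = 3,  u[14] = 13,  u[15] = 16,  u[16] = 0.
The sequence repeats with period 14.
(136 - 1) mod 14 = 9, so u[136] = u[10] = 17.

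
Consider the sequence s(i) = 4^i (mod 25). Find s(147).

s(0) = 1,  s(1) = 4,  s(2) = 16,  s(3) = 14,  s(4) = 6,  s(5) = 24,  s(6) = 21,  s(7) = 9,  s(8) = 11,  s(9) = 19,  s(10) = 1.
The sequence repeats with period 10.
So s(147) = s(0 + ((147-0) mod 10)) = s(7) = 9.

9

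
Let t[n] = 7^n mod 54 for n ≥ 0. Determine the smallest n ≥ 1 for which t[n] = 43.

7

Computing terms: t[0] = 1; t[1] = 7; t[2] = 49; t[3] = 19; t[4] = 25; t[5] = 13; t[6] = 37; t[7] = 43; t[8] = 31; t[9] = 1.
Since t[9] = t[0] = 1, the sequence is periodic with period 9.
The value 43 first appears (with n ≥ 1) at t[7].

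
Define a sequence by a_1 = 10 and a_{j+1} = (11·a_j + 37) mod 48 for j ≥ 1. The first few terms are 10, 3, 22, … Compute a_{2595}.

Listing terms: a_1 = 10, a_2 = 3, a_3 = 22, a_4 = 39, a_5 = 34, a_6 = 27, a_7 = 46, a_8 = 15, a_9 = 10.
The sequence repeats with period 8.
So a_{2595} = a_{1 + ((2595-1) mod 8)} = a_3 = 22.

22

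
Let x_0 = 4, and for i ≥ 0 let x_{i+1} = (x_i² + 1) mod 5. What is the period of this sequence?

3

Listing terms: x_0 = 4,  x_1 = 2,  x_2 = 0,  x_3 = 1,  x_4 = 2.
Since x_4 = x_1 = 2, the sequence is eventually periodic: after a pre-period of length 1 it cycles with period 3.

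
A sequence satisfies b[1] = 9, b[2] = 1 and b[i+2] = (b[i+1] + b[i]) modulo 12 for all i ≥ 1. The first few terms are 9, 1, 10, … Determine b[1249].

9

Computing terms: b[1] = 9,  b[2] = 1,  b[3] = 10,  b[4] = 11,  b[5] = 9,  b[6] = 8,  b[7] = 5,  b[8] = 1,  b[9] = 6,  b[10] = 7,  b[11] = 1,  b[12] = 8,  b[13] = 9,  b[14] = 5,  b[15] = 2,  b[16] = 7,  b[17] = 9,  b[18] = 4,  b[19] = 1,  b[20] = 5,  b[21] = 6,  b[22] = 11,  b[23] = 5,  b[24] = 4,  b[25] = 9,  b[26] = 1.
The sequence repeats with period 24.
(1249 - 1) mod 24 = 0, so b[1249] = b[1] = 9.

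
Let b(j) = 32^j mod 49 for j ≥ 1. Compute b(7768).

39

b(1) = 32, b(2) = 44, b(3) = 36, b(4) = 25, b(5) = 16, b(6) = 22, b(7) = 18, b(8) = 37, b(9) = 8, b(10) = 11, b(11) = 9, b(12) = 43, b(13) = 4, b(14) = 30, b(15) = 29, b(16) = 46, b(17) = 2, b(18) = 15, b(19) = 39, b(20) = 23, b(21) = 1, b(22) = 32.
Since b(22) = b(1) = 32, the sequence is periodic with period 21.
So b(7768) = b(1 + ((7768-1) mod 21)) = b(19) = 39.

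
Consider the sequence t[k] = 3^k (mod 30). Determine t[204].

We have t[0] = 1, t[1] = 3, t[2] = 9, t[3] = 27, t[4] = 21, t[5] = 3.
Since t[5] = t[1] = 3, the sequence is eventually periodic: after a pre-period of length 1 it cycles with period 4.
For k ≥ 1, t[k] depends only on (k - 1) mod 4. (204 - 1) mod 4 = 3, so t[204] = t[4] = 21.

21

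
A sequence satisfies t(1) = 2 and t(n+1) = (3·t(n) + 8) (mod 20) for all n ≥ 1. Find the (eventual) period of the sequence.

We have t(1) = 2; t(2) = 14; t(3) = 10; t(4) = 18; t(5) = 2.
The sequence repeats with period 4.

4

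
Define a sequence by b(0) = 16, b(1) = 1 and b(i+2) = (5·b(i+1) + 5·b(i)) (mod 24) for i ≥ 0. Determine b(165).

Computing terms: b(0) = 16, b(1) = 1, b(2) = 13, b(3) = 22, b(4) = 7, b(5) = 1, b(6) = 16, b(7) = 13, b(8) = 1, b(9) = 22, b(10) = 19, b(11) = 13, b(12) = 16, b(13) = 1.
Since (b(12), b(13)) = (b(0), b(1)) = (16, 1) (two consecutive terms determine the rest), the sequence is periodic with period 12.
So b(165) = b(0 + ((165-0) mod 12)) = b(9) = 22.

22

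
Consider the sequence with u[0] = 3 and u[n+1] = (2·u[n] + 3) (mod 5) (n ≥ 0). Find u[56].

Listing terms: u[0] = 3,  u[1] = 4,  u[2] = 1,  u[3] = 0,  u[4] = 3.
The sequence repeats with period 4.
So u[56] = u[0 + ((56-0) mod 4)] = u[0] = 3.

3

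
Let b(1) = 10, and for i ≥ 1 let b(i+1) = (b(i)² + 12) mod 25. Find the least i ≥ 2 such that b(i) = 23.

4

We have b(1) = 10; b(2) = 12; b(3) = 6; b(4) = 23; b(5) = 16; b(6) = 18; b(7) = 11; b(8) = 8; b(9) = 1; b(10) = 13; b(11) = 6.
Since b(11) = b(3) = 6, the sequence is eventually periodic: after a pre-period of length 2 it cycles with period 8.
The value 23 first appears (with i ≥ 2) at b(4).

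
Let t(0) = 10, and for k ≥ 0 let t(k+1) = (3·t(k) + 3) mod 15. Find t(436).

0

t(0) = 10; t(1) = 3; t(2) = 12; t(3) = 9; t(4) = 0; t(5) = 3.
Since t(5) = t(1) = 3, the sequence is eventually periodic: after a pre-period of length 1 it cycles with period 4.
For k ≥ 1, t(k) depends only on (k - 1) mod 4. (436 - 1) mod 4 = 3, so t(436) = t(4) = 0.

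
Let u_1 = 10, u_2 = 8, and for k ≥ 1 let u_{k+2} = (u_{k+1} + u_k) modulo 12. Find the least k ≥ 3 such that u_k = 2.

u_1 = 10, u_2 = 8, u_3 = 6, u_4 = 2, u_5 = 8, u_6 = 10, u_7 = 6, u_8 = 4, u_9 = 10, u_{10} = 2, u_{11} = 0, u_{12} = 2, u_{13} = 2, u_{14} = 4, u_{15} = 6, u_{16} = 10, u_{17} = 4, u_{18} = 2, u_{19} = 6, u_{20} = 8, u_{21} = 2, u_{22} = 10, u_{23} = 0, u_{24} = 10, u_{25} = 10, u_{26} = 8.
Since (u_{25}, u_{26}) = (u_1, u_2) = (10, 8) (two consecutive terms determine the rest), the sequence is periodic with period 24.
The value 2 first appears (with k ≥ 3) at u_4.

4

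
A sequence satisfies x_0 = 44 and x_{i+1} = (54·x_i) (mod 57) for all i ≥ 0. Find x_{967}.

30

Computing terms: x_0 = 44,  x_1 = 39,  x_2 = 54,  x_3 = 9,  x_4 = 30,  x_5 = 24,  x_6 = 42,  x_7 = 45,  x_8 = 36,  x_9 = 6,  x_{10} = 39.
Since x_{10} = x_1 = 39, the sequence is eventually periodic: after a pre-period of length 1 it cycles with period 9.
For i ≥ 1, x_i depends only on (i - 1) mod 9. (967 - 1) mod 9 = 3, so x_{967} = x_4 = 30.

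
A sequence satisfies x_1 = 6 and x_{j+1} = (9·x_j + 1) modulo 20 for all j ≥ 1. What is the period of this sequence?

4

We have x_1 = 6,  x_2 = 15,  x_3 = 16,  x_4 = 5,  x_5 = 6.
Since x_5 = x_1 = 6, the sequence is periodic with period 4.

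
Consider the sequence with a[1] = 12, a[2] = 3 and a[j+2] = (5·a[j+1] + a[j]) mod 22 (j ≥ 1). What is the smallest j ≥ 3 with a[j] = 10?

13

We have a[1] = 12,  a[2] = 3,  a[3] = 5,  a[4] = 6,  a[5] = 13,  a[6] = 5,  a[7] = 16,  a[8] = 19,  a[9] = 1,  a[10] = 2,  a[11] = 11,  a[12] = 13,  a[13] = 10,  a[14] = 19,  a[15] = 17,  a[16] = 16,  a[17] = 9,  a[18] = 17,  a[19] = 6,  a[20] = 3,  a[21] = 21,  a[22] = 20,  a[23] = 11,  a[24] = 9,  a[25] = 12,  a[26] = 3.
The sequence repeats with period 24.
The value 10 first appears (with j ≥ 3) at a[13].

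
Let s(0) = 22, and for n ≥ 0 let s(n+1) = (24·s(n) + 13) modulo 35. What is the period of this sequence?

s(0) = 22; s(1) = 16; s(2) = 12; s(3) = 21; s(4) = 27; s(5) = 31; s(6) = 22.
The sequence repeats with period 6.

6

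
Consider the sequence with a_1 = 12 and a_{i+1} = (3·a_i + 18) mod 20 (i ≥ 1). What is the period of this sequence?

4

Listing terms: a_1 = 12,  a_2 = 14,  a_3 = 0,  a_4 = 18,  a_5 = 12.
The sequence repeats with period 4.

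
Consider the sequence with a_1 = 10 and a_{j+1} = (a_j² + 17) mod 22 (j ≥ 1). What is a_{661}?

10

a_1 = 10,  a_2 = 7,  a_3 = 0,  a_4 = 17,  a_5 = 20,  a_6 = 21,  a_7 = 18,  a_8 = 11,  a_9 = 6,  a_{10} = 9,  a_{11} = 10.
The sequence repeats with period 10.
So a_{661} = a_{1 + ((661-1) mod 10)} = a_1 = 10.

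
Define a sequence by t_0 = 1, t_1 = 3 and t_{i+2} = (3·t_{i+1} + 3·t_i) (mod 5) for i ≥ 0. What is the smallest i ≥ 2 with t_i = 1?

Computing terms: t_0 = 1, t_1 = 3, t_2 = 2, t_3 = 0, t_4 = 1, t_5 = 3.
The sequence repeats with period 4.
The value 1 next appears (with i ≥ 2) at t_4.

4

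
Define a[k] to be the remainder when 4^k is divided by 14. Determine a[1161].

We have a[0] = 1, a[1] = 4, a[2] = 2, a[3] = 8, a[4] = 4.
Since a[4] = a[1] = 4, the sequence is eventually periodic: after a pre-period of length 1 it cycles with period 3.
For k ≥ 1, a[k] depends only on (k - 1) mod 3. (1161 - 1) mod 3 = 2, so a[1161] = a[3] = 8.

8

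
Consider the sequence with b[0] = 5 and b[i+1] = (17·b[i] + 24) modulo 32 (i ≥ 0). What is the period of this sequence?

Listing terms: b[0] = 5; b[1] = 13; b[2] = 21; b[3] = 29; b[4] = 5.
Since b[4] = b[0] = 5, the sequence is periodic with period 4.

4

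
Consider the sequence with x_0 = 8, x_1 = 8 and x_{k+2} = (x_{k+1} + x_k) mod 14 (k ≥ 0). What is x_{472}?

6

Listing terms: x_0 = 8; x_1 = 8; x_2 = 2; x_3 = 10; x_4 = 12; x_5 = 8; x_6 = 6; x_7 = 0; x_8 = 6; x_9 = 6; x_{10} = 12; x_{11} = 4; x_{12} = 2; x_{13} = 6; x_{14} = 8; x_{15} = 0; x_{16} = 8; x_{17} = 8.
Since (x_{16}, x_{17}) = (x_0, x_1) = (8, 8) (two consecutive terms determine the rest), the sequence is periodic with period 16.
(472 - 0) mod 16 = 8, so x_{472} = x_8 = 6.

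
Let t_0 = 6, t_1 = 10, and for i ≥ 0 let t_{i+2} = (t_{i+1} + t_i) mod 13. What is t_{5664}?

2

We have t_0 = 6; t_1 = 10; t_2 = 3; t_3 = 0; t_4 = 3; t_5 = 3; t_6 = 6; t_7 = 9; t_8 = 2; t_9 = 11; t_{10} = 0; t_{11} = 11; t_{12} = 11; t_{13} = 9; t_{14} = 7; t_{15} = 3; t_{16} = 10; t_{17} = 0; t_{18} = 10; t_{19} = 10; t_{20} = 7; t_{21} = 4; t_{22} = 11; t_{23} = 2; t_{24} = 0; t_{25} = 2; t_{26} = 2; t_{27} = 4; t_{28} = 6; t_{29} = 10.
The sequence repeats with period 28.
So t_{5664} = t_{0 + ((5664-0) mod 28)} = t_8 = 2.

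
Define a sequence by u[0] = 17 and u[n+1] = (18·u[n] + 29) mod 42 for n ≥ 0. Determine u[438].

u[0] = 17,  u[1] = 41,  u[2] = 11,  u[3] = 17.
Since u[3] = u[0] = 17, the sequence is periodic with period 3.
So u[438] = u[0 + ((438-0) mod 3)] = u[0] = 17.

17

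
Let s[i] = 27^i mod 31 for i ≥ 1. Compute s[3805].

30

Listing terms: s[1] = 27,  s[2] = 16,  s[3] = 29,  s[4] = 8,  s[5] = 30,  s[6] = 4,  s[7] = 15,  s[8] = 2,  s[9] = 23,  s[10] = 1,  s[11] = 27.
Since s[11] = s[1] = 27, the sequence is periodic with period 10.
So s[3805] = s[1 + ((3805-1) mod 10)] = s[5] = 30.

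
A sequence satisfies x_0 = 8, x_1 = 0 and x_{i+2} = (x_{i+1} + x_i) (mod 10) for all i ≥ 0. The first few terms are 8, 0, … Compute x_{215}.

x_0 = 8; x_1 = 0; x_2 = 8; x_3 = 8; x_4 = 6; x_5 = 4; x_6 = 0; x_7 = 4; x_8 = 4; x_9 = 8; x_{10} = 2; x_{11} = 0; x_{12} = 2; x_{13} = 2; x_{14} = 4; x_{15} = 6; x_{16} = 0; x_{17} = 6; x_{18} = 6; x_{19} = 2; x_{20} = 8; x_{21} = 0.
The sequence repeats with period 20.
So x_{215} = x_{0 + ((215-0) mod 20)} = x_{15} = 6.

6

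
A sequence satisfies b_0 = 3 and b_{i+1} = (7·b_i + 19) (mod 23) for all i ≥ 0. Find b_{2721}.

18

Listing terms: b_0 = 3, b_1 = 17, b_2 = 0, b_3 = 19, b_4 = 14, b_5 = 2, b_6 = 10, b_7 = 20, b_8 = 21, b_9 = 5, b_{10} = 8, b_{11} = 6, b_{12} = 15, b_{13} = 9, b_{14} = 13, b_{15} = 18, b_{16} = 7, b_{17} = 22, b_{18} = 12, b_{19} = 11, b_{20} = 4, b_{21} = 1, b_{22} = 3.
The sequence repeats with period 22.
So b_{2721} = b_{0 + ((2721-0) mod 22)} = b_{15} = 18.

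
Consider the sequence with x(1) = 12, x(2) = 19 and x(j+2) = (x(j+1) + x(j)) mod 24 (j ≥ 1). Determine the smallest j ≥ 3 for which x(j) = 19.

18

x(1) = 12; x(2) = 19; x(3) = 7; x(4) = 2; x(5) = 9; x(6) = 11; x(7) = 20; x(8) = 7; x(9) = 3; x(10) = 10; x(11) = 13; x(12) = 23; x(13) = 12; x(14) = 11; x(15) = 23; x(16) = 10; x(17) = 9; x(18) = 19; x(19) = 4; x(20) = 23; x(21) = 3; x(22) = 2; x(23) = 5; x(24) = 7; x(25) = 12; x(26) = 19.
The sequence repeats with period 24.
The value 19 first appears (with j ≥ 3) at x(18).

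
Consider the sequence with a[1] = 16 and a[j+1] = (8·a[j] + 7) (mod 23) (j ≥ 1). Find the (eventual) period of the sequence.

We have a[1] = 16, a[2] = 20, a[3] = 6, a[4] = 9, a[5] = 10, a[6] = 18, a[7] = 13, a[8] = 19, a[9] = 21, a[10] = 14, a[11] = 4, a[12] = 16.
Since a[12] = a[1] = 16, the sequence is periodic with period 11.

11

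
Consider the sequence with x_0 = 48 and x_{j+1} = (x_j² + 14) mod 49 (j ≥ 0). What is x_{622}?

We have x_0 = 48,  x_1 = 15,  x_2 = 43,  x_3 = 1,  x_4 = 15.
Since x_4 = x_1 = 15, the sequence is eventually periodic: after a pre-period of length 1 it cycles with period 3.
For j ≥ 1, x_j depends only on (j - 1) mod 3. (622 - 1) mod 3 = 0, so x_{622} = x_1 = 15.

15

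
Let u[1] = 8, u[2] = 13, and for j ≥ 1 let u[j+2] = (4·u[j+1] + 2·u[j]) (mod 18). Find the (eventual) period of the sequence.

Listing terms: u[1] = 8,  u[2] = 13,  u[3] = 14,  u[4] = 10,  u[5] = 14,  u[6] = 4,  u[7] = 8,  u[8] = 4,  u[9] = 14,  u[10] = 10.
Since (u[9], u[10]) = (u[3], u[4]) = (14, 10) (two consecutive terms determine the rest), the sequence is eventually periodic: after a pre-period of length 2 it cycles with period 6.

6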